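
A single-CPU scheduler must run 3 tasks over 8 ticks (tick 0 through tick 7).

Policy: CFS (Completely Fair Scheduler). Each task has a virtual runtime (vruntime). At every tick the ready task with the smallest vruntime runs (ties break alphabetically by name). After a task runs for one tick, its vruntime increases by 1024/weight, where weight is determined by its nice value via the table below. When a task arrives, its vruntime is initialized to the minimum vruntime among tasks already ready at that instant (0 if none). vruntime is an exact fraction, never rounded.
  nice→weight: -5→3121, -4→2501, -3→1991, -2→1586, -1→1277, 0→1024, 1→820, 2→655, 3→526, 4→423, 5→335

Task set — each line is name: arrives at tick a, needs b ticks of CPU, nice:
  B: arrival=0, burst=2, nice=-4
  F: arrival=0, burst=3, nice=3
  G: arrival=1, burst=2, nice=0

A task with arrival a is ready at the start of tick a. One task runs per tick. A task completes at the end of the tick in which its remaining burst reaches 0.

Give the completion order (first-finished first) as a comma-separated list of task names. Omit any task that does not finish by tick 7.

completion order = B, G, F

t=0: vr[B=0 F=0] → run B
t=1: vr[B=1024/2501 F=0 G=0] → run F
t=2: vr[B=1024/2501 F=512/263 G=0] → run G
t=3: vr[B=1024/2501 F=512/263 G=1] → run B
t=4: vr[F=512/263 G=1] → run G
t=5: vr[F=512/263] → run F
t=6: vr[F=1024/263] → run F
t=7: (idle)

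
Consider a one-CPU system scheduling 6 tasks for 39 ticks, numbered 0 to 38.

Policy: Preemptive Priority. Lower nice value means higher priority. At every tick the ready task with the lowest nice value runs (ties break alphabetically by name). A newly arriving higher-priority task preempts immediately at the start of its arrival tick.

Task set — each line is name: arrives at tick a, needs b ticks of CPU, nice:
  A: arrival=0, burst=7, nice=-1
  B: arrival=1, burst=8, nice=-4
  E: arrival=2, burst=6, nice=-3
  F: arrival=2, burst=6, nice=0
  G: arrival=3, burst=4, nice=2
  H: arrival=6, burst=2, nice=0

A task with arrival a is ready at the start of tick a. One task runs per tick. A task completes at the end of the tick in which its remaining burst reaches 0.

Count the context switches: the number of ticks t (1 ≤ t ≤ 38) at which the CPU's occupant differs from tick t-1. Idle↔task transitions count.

t=0: ready={A} → run A
t=1: ready={A,B} → run B
t=2: ready={A,B,E,F} → run B
t=3: ready={A,B,E,F,G} → run B
t=4: ready={A,B,E,F,G} → run B
t=5: ready={A,B,E,F,G} → run B
t=6: ready={A,B,E,F,G,H} → run B
t=7: ready={A,B,E,F,G,H} → run B
t=8: ready={A,B,E,F,G,H} → run B
t=9: ready={A,E,F,G,H} → run E
t=10: ready={A,E,F,G,H} → run E
t=11: ready={A,E,F,G,H} → run E
t=12: ready={A,E,F,G,H} → run E
t=13: ready={A,E,F,G,H} → run E
t=14: ready={A,E,F,G,H} → run E
t=15: ready={A,F,G,H} → run A
t=16: ready={A,F,G,H} → run A
t=17: ready={A,F,G,H} → run A
t=18: ready={A,F,G,H} → run A
t=19: ready={A,F,G,H} → run A
t=20: ready={A,F,G,H} → run A
t=21: ready={F,G,H} → run F
t=22: ready={F,G,H} → run F
t=23: ready={F,G,H} → run F
t=24: ready={F,G,H} → run F
t=25: ready={F,G,H} → run F
t=26: ready={F,G,H} → run F
t=27: ready={G,H} → run H
t=28: ready={G,H} → run H
t=29: ready={G} → run G
t=30: ready={G} → run G
t=31: ready={G} → run G
t=32: ready={G} → run G
t=33: (idle)
t=34: (idle)
t=35: (idle)
t=36: (idle)
t=37: (idle)
t=38: (idle)

context switches = 7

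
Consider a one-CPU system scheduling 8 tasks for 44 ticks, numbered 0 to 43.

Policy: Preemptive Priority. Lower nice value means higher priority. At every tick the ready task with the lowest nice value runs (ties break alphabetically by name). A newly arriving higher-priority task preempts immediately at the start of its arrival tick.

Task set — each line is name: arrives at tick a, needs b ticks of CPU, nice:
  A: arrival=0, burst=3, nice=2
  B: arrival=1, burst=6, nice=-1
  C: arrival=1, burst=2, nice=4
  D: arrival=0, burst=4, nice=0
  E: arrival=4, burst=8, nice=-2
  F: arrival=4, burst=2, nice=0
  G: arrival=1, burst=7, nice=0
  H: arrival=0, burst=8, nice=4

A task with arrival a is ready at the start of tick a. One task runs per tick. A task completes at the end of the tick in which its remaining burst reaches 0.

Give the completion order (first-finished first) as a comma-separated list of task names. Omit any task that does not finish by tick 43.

t=0: ready={A,D,H} → run D
t=1: ready={A,B,C,D,G,H} → run B
t=2: ready={A,B,C,D,G,H} → run B
t=3: ready={A,B,C,D,G,H} → run B
t=4: ready={A,B,C,D,E,F,G,H} → run E
t=5: ready={A,B,C,D,E,F,G,H} → run E
t=6: ready={A,B,C,D,E,F,G,H} → run E
t=7: ready={A,B,C,D,E,F,G,H} → run E
t=8: ready={A,B,C,D,E,F,G,H} → run E
t=9: ready={A,B,C,D,E,F,G,H} → run E
t=10: ready={A,B,C,D,E,F,G,H} → run E
t=11: ready={A,B,C,D,E,F,G,H} → run E
t=12: ready={A,B,C,D,F,G,H} → run B
t=13: ready={A,B,C,D,F,G,H} → run B
t=14: ready={A,B,C,D,F,G,H} → run B
t=15: ready={A,C,D,F,G,H} → run D
t=16: ready={A,C,D,F,G,H} → run D
t=17: ready={A,C,D,F,G,H} → run D
t=18: ready={A,C,F,G,H} → run F
t=19: ready={A,C,F,G,H} → run F
t=20: ready={A,C,G,H} → run G
t=21: ready={A,C,G,H} → run G
t=22: ready={A,C,G,H} → run G
t=23: ready={A,C,G,H} → run G
t=24: ready={A,C,G,H} → run G
t=25: ready={A,C,G,H} → run G
t=26: ready={A,C,G,H} → run G
t=27: ready={A,C,H} → run A
t=28: ready={A,C,H} → run A
t=29: ready={A,C,H} → run A
t=30: ready={C,H} → run C
t=31: ready={C,H} → run C
t=32: ready={H} → run H
t=33: ready={H} → run H
t=34: ready={H} → run H
t=35: ready={H} → run H
t=36: ready={H} → run H
t=37: ready={H} → run H
t=38: ready={H} → run H
t=39: ready={H} → run H
t=40: (idle)
t=41: (idle)
t=42: (idle)
t=43: (idle)

completion order = E, B, D, F, G, A, C, H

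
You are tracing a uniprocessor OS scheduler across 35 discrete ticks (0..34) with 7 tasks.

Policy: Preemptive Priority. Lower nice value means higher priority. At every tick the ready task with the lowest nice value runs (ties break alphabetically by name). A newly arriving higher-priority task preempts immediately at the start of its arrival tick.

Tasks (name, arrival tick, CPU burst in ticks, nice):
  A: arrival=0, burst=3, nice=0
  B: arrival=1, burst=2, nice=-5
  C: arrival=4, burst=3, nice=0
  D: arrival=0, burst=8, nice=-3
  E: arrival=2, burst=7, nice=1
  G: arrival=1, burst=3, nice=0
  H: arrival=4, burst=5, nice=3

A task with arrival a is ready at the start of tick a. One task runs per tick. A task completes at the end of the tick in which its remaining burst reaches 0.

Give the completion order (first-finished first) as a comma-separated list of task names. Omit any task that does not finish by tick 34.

t=0: ready={A,D} → run D
t=1: ready={A,B,D,G} → run B
t=2: ready={A,B,D,E,G} → run B
t=3: ready={A,D,E,G} → run D
t=4: ready={A,C,D,E,G,H} → run D
t=5: ready={A,C,D,E,G,H} → run D
t=6: ready={A,C,D,E,G,H} → run D
t=7: ready={A,C,D,E,G,H} → run D
t=8: ready={A,C,D,E,G,H} → run D
t=9: ready={A,C,D,E,G,H} → run D
t=10: ready={A,C,E,G,H} → run A
t=11: ready={A,C,E,G,H} → run A
t=12: ready={A,C,E,G,H} → run A
t=13: ready={C,E,G,H} → run C
t=14: ready={C,E,G,H} → run C
t=15: ready={C,E,G,H} → run C
t=16: ready={E,G,H} → run G
t=17: ready={E,G,H} → run G
t=18: ready={E,G,H} → run G
t=19: ready={E,H} → run E
t=20: ready={E,H} → run E
t=21: ready={E,H} → run E
t=22: ready={E,H} → run E
t=23: ready={E,H} → run E
t=24: ready={E,H} → run E
t=25: ready={E,H} → run E
t=26: ready={H} → run H
t=27: ready={H} → run H
t=28: ready={H} → run H
t=29: ready={H} → run H
t=30: ready={H} → run H
t=31: (idle)
t=32: (idle)
t=33: (idle)
t=34: (idle)

completion order = B, D, A, C, G, E, H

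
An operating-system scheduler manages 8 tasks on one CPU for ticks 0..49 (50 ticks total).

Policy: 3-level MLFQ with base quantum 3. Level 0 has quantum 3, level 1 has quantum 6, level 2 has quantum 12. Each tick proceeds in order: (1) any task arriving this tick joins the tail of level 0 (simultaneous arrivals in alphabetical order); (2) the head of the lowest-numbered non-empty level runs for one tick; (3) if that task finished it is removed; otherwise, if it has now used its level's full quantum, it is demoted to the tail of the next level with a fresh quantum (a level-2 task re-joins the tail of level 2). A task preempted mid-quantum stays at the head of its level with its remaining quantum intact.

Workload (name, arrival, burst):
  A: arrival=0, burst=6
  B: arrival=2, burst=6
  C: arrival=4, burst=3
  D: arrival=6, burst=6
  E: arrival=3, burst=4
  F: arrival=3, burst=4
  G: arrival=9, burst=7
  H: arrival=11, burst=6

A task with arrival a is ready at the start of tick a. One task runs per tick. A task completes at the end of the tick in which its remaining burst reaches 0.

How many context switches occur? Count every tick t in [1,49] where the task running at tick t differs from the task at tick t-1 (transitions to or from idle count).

context switches = 15

t=0: L0/L1/L2 = A/-/- → run A
t=1: L0/L1/L2 = A/-/- → run A
t=2: L0/L1/L2 = AB/-/- → run A
t=3: L0/L1/L2 = BEF/A/- → run B
t=4: L0/L1/L2 = BEFC/A/- → run B
t=5: L0/L1/L2 = BEFC/A/- → run B
t=6: L0/L1/L2 = EFCD/AB/- → run E
t=7: L0/L1/L2 = EFCD/AB/- → run E
t=8: L0/L1/L2 = EFCD/AB/- → run E
t=9: L0/L1/L2 = FCDG/ABE/- → run F
t=10: L0/L1/L2 = FCDG/ABE/- → run F
t=11: L0/L1/L2 = FCDGH/ABE/- → run F
t=12: L0/L1/L2 = CDGH/ABEF/- → run C
t=13: L0/L1/L2 = CDGH/ABEF/- → run C
t=14: L0/L1/L2 = CDGH/ABEF/- → run C
t=15: L0/L1/L2 = DGH/ABEF/- → run D
t=16: L0/L1/L2 = DGH/ABEF/- → run D
t=17: L0/L1/L2 = DGH/ABEF/- → run D
t=18: L0/L1/L2 = GH/ABEFD/- → run G
t=19: L0/L1/L2 = GH/ABEFD/- → run G
t=20: L0/L1/L2 = GH/ABEFD/- → run G
t=21: L0/L1/L2 = H/ABEFDG/- → run H
t=22: L0/L1/L2 = H/ABEFDG/- → run H
t=23: L0/L1/L2 = H/ABEFDG/- → run H
t=24: L0/L1/L2 = -/ABEFDGH/- → run A
t=25: L0/L1/L2 = -/ABEFDGH/- → run A
t=26: L0/L1/L2 = -/ABEFDGH/- → run A
t=27: L0/L1/L2 = -/BEFDGH/- → run B
t=28: L0/L1/L2 = -/BEFDGH/- → run B
t=29: L0/L1/L2 = -/BEFDGH/- → run B
t=30: L0/L1/L2 = -/EFDGH/- → run E
t=31: L0/L1/L2 = -/FDGH/- → run F
t=32: L0/L1/L2 = -/DGH/- → run D
t=33: L0/L1/L2 = -/DGH/- → run D
t=34: L0/L1/L2 = -/DGH/- → run D
t=35: L0/L1/L2 = -/GH/- → run G
t=36: L0/L1/L2 = -/GH/- → run G
t=37: L0/L1/L2 = -/GH/- → run G
t=38: L0/L1/L2 = -/GH/- → run G
t=39: L0/L1/L2 = -/H/- → run H
t=40: L0/L1/L2 = -/H/- → run H
t=41: L0/L1/L2 = -/H/- → run H
t=42: (idle)
t=43: (idle)
t=44: (idle)
t=45: (idle)
t=46: (idle)
t=47: (idle)
t=48: (idle)
t=49: (idle)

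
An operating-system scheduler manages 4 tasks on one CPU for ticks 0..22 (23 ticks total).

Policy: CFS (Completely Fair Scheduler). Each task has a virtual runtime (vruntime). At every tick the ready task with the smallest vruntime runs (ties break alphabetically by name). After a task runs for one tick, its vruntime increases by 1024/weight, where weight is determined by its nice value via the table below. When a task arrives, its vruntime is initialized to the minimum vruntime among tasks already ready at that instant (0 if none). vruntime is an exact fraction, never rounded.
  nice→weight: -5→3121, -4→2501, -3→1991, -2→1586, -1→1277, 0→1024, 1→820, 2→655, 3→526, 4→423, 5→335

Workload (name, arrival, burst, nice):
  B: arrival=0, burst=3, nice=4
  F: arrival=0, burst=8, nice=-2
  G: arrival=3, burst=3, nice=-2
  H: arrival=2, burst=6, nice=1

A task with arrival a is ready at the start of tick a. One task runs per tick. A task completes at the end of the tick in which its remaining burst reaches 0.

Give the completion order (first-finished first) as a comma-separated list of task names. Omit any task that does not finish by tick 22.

t=0: vr[B=0 F=0] → run B
t=1: vr[B=1024/423 F=0] → run F
t=2: vr[B=1024/423 F=512/793 H=512/793] → run F
t=3: vr[B=1024/423 F=1024/793 G=512/793 H=512/793] → run G
t=4: vr[B=1024/423 F=1024/793 G=1024/793 H=512/793] → run H
t=5: vr[B=1024/423 F=1024/793 G=1024/793 H=307968/162565] → run F
t=6: vr[B=1024/423 F=1536/793 G=1024/793 H=307968/162565] → run G
t=7: vr[B=1024/423 F=1536/793 G=1536/793 H=307968/162565] → run H
t=8: vr[B=1024/423 F=1536/793 G=1536/793 H=510976/162565] → run F
t=9: vr[B=1024/423 F=2048/793 G=1536/793 H=510976/162565] → run G
t=10: vr[B=1024/423 F=2048/793 H=510976/162565] → run B
t=11: vr[B=2048/423 F=2048/793 H=510976/162565] → run F
t=12: vr[B=2048/423 F=2560/793 H=510976/162565] → run H
t=13: vr[B=2048/423 F=2560/793 H=713984/162565] → run F
t=14: vr[B=2048/423 F=3072/793 H=713984/162565] → run F
t=15: vr[B=2048/423 F=3584/793 H=713984/162565] → run H
t=16: vr[B=2048/423 F=3584/793 H=916992/162565] → run F
t=17: vr[B=2048/423 H=916992/162565] → run B
t=18: vr[H=916992/162565] → run H
t=19: vr[H=224000/32513] → run H
t=20: (idle)
t=21: (idle)
t=22: (idle)

completion order = G, F, B, H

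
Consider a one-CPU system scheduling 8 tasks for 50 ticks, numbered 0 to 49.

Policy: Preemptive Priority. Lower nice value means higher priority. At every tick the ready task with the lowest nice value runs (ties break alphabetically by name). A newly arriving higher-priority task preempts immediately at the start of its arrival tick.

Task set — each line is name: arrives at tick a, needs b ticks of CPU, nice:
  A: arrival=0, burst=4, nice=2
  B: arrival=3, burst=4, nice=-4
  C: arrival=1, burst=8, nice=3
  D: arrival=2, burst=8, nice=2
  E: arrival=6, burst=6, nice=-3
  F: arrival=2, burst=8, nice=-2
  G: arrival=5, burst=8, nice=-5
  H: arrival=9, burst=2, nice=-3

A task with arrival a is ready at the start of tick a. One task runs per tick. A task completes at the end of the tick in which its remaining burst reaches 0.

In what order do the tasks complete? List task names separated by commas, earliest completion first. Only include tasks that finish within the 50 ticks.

t=0: ready={A} → run A
t=1: ready={A,C} → run A
t=2: ready={A,C,D,F} → run F
t=3: ready={A,B,C,D,F} → run B
t=4: ready={A,B,C,D,F} → run B
t=5: ready={A,B,C,D,F,G} → run G
t=6: ready={A,B,C,D,E,F,G} → run G
t=7: ready={A,B,C,D,E,F,G} → run G
t=8: ready={A,B,C,D,E,F,G} → run G
t=9: ready={A,B,C,D,E,F,G,H} → run G
t=10: ready={A,B,C,D,E,F,G,H} → run G
t=11: ready={A,B,C,D,E,F,G,H} → run G
t=12: ready={A,B,C,D,E,F,G,H} → run G
t=13: ready={A,B,C,D,E,F,H} → run B
t=14: ready={A,B,C,D,E,F,H} → run B
t=15: ready={A,C,D,E,F,H} → run E
t=16: ready={A,C,D,E,F,H} → run E
t=17: ready={A,C,D,E,F,H} → run E
t=18: ready={A,C,D,E,F,H} → run E
t=19: ready={A,C,D,E,F,H} → run E
t=20: ready={A,C,D,E,F,H} → run E
t=21: ready={A,C,D,F,H} → run H
t=22: ready={A,C,D,F,H} → run H
t=23: ready={A,C,D,F} → run F
t=24: ready={A,C,D,F} → run F
t=25: ready={A,C,D,F} → run F
t=26: ready={A,C,D,F} → run F
t=27: ready={A,C,D,F} → run F
t=28: ready={A,C,D,F} → run F
t=29: ready={A,C,D,F} → run F
t=30: ready={A,C,D} → run A
t=31: ready={A,C,D} → run A
t=32: ready={C,D} → run D
t=33: ready={C,D} → run D
t=34: ready={C,D} → run D
t=35: ready={C,D} → run D
t=36: ready={C,D} → run D
t=37: ready={C,D} → run D
t=38: ready={C,D} → run D
t=39: ready={C,D} → run D
t=40: ready={C} → run C
t=41: ready={C} → run C
t=42: ready={C} → run C
t=43: ready={C} → run C
t=44: ready={C} → run C
t=45: ready={C} → run C
t=46: ready={C} → run C
t=47: ready={C} → run C
t=48: (idle)
t=49: (idle)

completion order = G, B, E, H, F, A, D, C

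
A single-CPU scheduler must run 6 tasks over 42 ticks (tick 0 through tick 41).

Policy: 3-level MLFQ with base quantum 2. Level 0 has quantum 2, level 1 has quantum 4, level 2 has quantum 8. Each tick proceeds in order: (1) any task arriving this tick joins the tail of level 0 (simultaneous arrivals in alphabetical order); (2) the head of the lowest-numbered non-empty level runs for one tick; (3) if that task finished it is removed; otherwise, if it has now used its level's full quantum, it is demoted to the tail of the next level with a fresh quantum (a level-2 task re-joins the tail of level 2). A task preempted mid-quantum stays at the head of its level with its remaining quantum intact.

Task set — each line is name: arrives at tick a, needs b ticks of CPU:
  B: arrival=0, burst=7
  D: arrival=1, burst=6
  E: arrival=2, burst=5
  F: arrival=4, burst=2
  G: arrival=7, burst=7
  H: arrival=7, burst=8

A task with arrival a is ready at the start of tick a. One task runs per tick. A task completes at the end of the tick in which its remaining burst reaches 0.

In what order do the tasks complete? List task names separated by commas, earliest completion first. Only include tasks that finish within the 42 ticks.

t=0: L0/L1/L2 = B/-/- → run B
t=1: L0/L1/L2 = BD/-/- → run B
t=2: L0/L1/L2 = DE/B/- → run D
t=3: L0/L1/L2 = DE/B/- → run D
t=4: L0/L1/L2 = EF/BD/- → run E
t=5: L0/L1/L2 = EF/BD/- → run E
t=6: L0/L1/L2 = F/BDE/- → run F
t=7: L0/L1/L2 = FGH/BDE/- → run F
t=8: L0/L1/L2 = GH/BDE/- → run G
t=9: L0/L1/L2 = GH/BDE/- → run G
t=10: L0/L1/L2 = H/BDEG/- → run H
t=11: L0/L1/L2 = H/BDEG/- → run H
t=12: L0/L1/L2 = -/BDEGH/- → run B
t=13: L0/L1/L2 = -/BDEGH/- → run B
t=14: L0/L1/L2 = -/BDEGH/- → run B
t=15: L0/L1/L2 = -/BDEGH/- → run B
t=16: L0/L1/L2 = -/DEGH/B → run D
t=17: L0/L1/L2 = -/DEGH/B → run D
t=18: L0/L1/L2 = -/DEGH/B → run D
t=19: L0/L1/L2 = -/DEGH/B → run D
t=20: L0/L1/L2 = -/EGH/B → run E
t=21: L0/L1/L2 = -/EGH/B → run E
t=22: L0/L1/L2 = -/EGH/B → run E
t=23: L0/L1/L2 = -/GH/B → run G
t=24: L0/L1/L2 = -/GH/B → run G
t=25: L0/L1/L2 = -/GH/B → run G
t=26: L0/L1/L2 = -/GH/B → run G
t=27: L0/L1/L2 = -/H/BG → run H
t=28: L0/L1/L2 = -/H/BG → run H
t=29: L0/L1/L2 = -/H/BG → run H
t=30: L0/L1/L2 = -/H/BG → run H
t=31: L0/L1/L2 = -/-/BGH → run B
t=32: L0/L1/L2 = -/-/GH → run G
t=33: L0/L1/L2 = -/-/H → run H
t=34: L0/L1/L2 = -/-/H → run H
t=35: (idle)
t=36: (idle)
t=37: (idle)
t=38: (idle)
t=39: (idle)
t=40: (idle)
t=41: (idle)

completion order = F, D, E, B, G, H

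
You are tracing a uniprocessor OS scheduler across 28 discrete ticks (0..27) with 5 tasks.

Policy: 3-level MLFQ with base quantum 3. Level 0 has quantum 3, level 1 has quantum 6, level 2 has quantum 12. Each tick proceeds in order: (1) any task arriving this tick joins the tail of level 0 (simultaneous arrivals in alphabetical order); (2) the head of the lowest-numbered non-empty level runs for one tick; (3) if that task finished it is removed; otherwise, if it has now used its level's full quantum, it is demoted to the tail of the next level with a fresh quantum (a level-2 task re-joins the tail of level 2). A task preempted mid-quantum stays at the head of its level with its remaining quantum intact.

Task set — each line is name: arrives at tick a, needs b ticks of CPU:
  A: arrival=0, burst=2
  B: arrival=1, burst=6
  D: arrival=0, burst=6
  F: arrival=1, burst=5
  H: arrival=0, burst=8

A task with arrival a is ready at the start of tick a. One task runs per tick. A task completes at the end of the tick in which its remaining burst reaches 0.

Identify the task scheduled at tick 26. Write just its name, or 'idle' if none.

running at tick 26 = F

t=0: L0/L1/L2 = ADH/-/- → run A
t=1: L0/L1/L2 = ADHBF/-/- → run A
t=2: L0/L1/L2 = DHBF/-/- → run D
t=3: L0/L1/L2 = DHBF/-/- → run D
t=4: L0/L1/L2 = DHBF/-/- → run D
t=5: L0/L1/L2 = HBF/D/- → run H
t=6: L0/L1/L2 = HBF/D/- → run H
t=7: L0/L1/L2 = HBF/D/- → run H
t=8: L0/L1/L2 = BF/DH/- → run B
t=9: L0/L1/L2 = BF/DH/- → run B
t=10: L0/L1/L2 = BF/DH/- → run B
t=11: L0/L1/L2 = F/DHB/- → run F
t=12: L0/L1/L2 = F/DHB/- → run F
t=13: L0/L1/L2 = F/DHB/- → run F
t=14: L0/L1/L2 = -/DHBF/- → run D
t=15: L0/L1/L2 = -/DHBF/- → run D
t=16: L0/L1/L2 = -/DHBF/- → run D
t=17: L0/L1/L2 = -/HBF/- → run H
t=18: L0/L1/L2 = -/HBF/- → run H
t=19: L0/L1/L2 = -/HBF/- → run H
t=20: L0/L1/L2 = -/HBF/- → run H
t=21: L0/L1/L2 = -/HBF/- → run H
t=22: L0/L1/L2 = -/BF/- → run B
t=23: L0/L1/L2 = -/BF/- → run B
t=24: L0/L1/L2 = -/BF/- → run B
t=25: L0/L1/L2 = -/F/- → run F
t=26: L0/L1/L2 = -/F/- → run F
t=27: (idle)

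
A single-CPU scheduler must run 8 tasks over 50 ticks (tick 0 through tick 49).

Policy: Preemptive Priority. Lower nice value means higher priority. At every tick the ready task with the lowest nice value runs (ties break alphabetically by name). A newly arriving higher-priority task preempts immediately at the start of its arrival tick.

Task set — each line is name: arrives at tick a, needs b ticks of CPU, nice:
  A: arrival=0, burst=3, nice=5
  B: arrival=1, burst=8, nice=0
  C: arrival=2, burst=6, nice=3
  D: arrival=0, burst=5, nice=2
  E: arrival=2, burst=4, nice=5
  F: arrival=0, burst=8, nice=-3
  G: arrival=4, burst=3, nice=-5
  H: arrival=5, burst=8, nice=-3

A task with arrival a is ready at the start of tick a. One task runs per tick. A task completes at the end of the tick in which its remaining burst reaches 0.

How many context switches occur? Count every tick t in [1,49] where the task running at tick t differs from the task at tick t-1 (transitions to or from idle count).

t=0: ready={A,D,F} → run F
t=1: ready={A,B,D,F} → run F
t=2: ready={A,B,C,D,E,F} → run F
t=3: ready={A,B,C,D,E,F} → run F
t=4: ready={A,B,C,D,E,F,G} → run G
t=5: ready={A,B,C,D,E,F,G,H} → run G
t=6: ready={A,B,C,D,E,F,G,H} → run G
t=7: ready={A,B,C,D,E,F,H} → run F
t=8: ready={A,B,C,D,E,F,H} → run F
t=9: ready={A,B,C,D,E,F,H} → run F
t=10: ready={A,B,C,D,E,F,H} → run F
t=11: ready={A,B,C,D,E,H} → run H
t=12: ready={A,B,C,D,E,H} → run H
t=13: ready={A,B,C,D,E,H} → run H
t=14: ready={A,B,C,D,E,H} → run H
t=15: ready={A,B,C,D,E,H} → run H
t=16: ready={A,B,C,D,E,H} → run H
t=17: ready={A,B,C,D,E,H} → run H
t=18: ready={A,B,C,D,E,H} → run H
t=19: ready={A,B,C,D,E} → run B
t=20: ready={A,B,C,D,E} → run B
t=21: ready={A,B,C,D,E} → run B
t=22: ready={A,B,C,D,E} → run B
t=23: ready={A,B,C,D,E} → run B
t=24: ready={A,B,C,D,E} → run B
t=25: ready={A,B,C,D,E} → run B
t=26: ready={A,B,C,D,E} → run B
t=27: ready={A,C,D,E} → run D
t=28: ready={A,C,D,E} → run D
t=29: ready={A,C,D,E} → run D
t=30: ready={A,C,D,E} → run D
t=31: ready={A,C,D,E} → run D
t=32: ready={A,C,E} → run C
t=33: ready={A,C,E} → run C
t=34: ready={A,C,E} → run C
t=35: ready={A,C,E} → run C
t=36: ready={A,C,E} → run C
t=37: ready={A,C,E} → run C
t=38: ready={A,E} → run A
t=39: ready={A,E} → run A
t=40: ready={A,E} → run A
t=41: ready={E} → run E
t=42: ready={E} → run E
t=43: ready={E} → run E
t=44: ready={E} → run E
t=45: (idle)
t=46: (idle)
t=47: (idle)
t=48: (idle)
t=49: (idle)

context switches = 9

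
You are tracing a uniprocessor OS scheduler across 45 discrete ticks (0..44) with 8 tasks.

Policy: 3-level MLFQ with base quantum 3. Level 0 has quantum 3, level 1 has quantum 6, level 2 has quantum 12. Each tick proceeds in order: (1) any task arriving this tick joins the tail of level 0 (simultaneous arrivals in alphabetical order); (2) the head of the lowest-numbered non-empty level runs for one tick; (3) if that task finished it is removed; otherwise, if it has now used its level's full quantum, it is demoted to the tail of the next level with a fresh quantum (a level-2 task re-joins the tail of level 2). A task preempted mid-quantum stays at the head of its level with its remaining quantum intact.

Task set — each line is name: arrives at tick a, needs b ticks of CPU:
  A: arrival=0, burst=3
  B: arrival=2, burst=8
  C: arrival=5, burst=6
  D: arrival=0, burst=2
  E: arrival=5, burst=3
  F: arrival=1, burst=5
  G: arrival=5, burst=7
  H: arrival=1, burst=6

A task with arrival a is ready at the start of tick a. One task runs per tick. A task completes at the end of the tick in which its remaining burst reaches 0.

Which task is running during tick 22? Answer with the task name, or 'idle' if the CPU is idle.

running at tick 22 = G

t=0: L0/L1/L2 = AD/-/- → run A
t=1: L0/L1/L2 = ADFH/-/- → run A
t=2: L0/L1/L2 = ADFHB/-/- → run A
t=3: L0/L1/L2 = DFHB/-/- → run D
t=4: L0/L1/L2 = DFHB/-/- → run D
t=5: L0/L1/L2 = FHBCEG/-/- → run F
t=6: L0/L1/L2 = FHBCEG/-/- → run F
t=7: L0/L1/L2 = FHBCEG/-/- → run F
t=8: L0/L1/L2 = HBCEG/F/- → run H
t=9: L0/L1/L2 = HBCEG/F/- → run H
t=10: L0/L1/L2 = HBCEG/F/- → run H
t=11: L0/L1/L2 = BCEG/FH/- → run B
t=12: L0/L1/L2 = BCEG/FH/- → run B
t=13: L0/L1/L2 = BCEG/FH/- → run B
t=14: L0/L1/L2 = CEG/FHB/- → run C
t=15: L0/L1/L2 = CEG/FHB/- → run C
t=16: L0/L1/L2 = CEG/FHB/- → run C
t=17: L0/L1/L2 = EG/FHBC/- → run E
t=18: L0/L1/L2 = EG/FHBC/- → run E
t=19: L0/L1/L2 = EG/FHBC/- → run E
t=20: L0/L1/L2 = G/FHBC/- → run G
t=21: L0/L1/L2 = G/FHBC/- → run G
t=22: L0/L1/L2 = G/FHBC/- → run G
t=23: L0/L1/L2 = -/FHBCG/- → run F
t=24: L0/L1/L2 = -/FHBCG/- → run F
t=25: L0/L1/L2 = -/HBCG/- → run H
t=26: L0/L1/L2 = -/HBCG/- → run H
t=27: L0/L1/L2 = -/HBCG/- → run H
t=28: L0/L1/L2 = -/BCG/- → run B
t=29: L0/L1/L2 = -/BCG/- → run B
t=30: L0/L1/L2 = -/BCG/- → run B
t=31: L0/L1/L2 = -/BCG/- → run B
t=32: L0/L1/L2 = -/BCG/- → run B
t=33: L0/L1/L2 = -/CG/- → run C
t=34: L0/L1/L2 = -/CG/- → run C
t=35: L0/L1/L2 = -/CG/- → run C
t=36: L0/L1/L2 = -/G/- → run G
t=37: L0/L1/L2 = -/G/- → run G
t=38: L0/L1/L2 = -/G/- → run G
t=39: L0/L1/L2 = -/G/- → run G
t=40: (idle)
t=41: (idle)
t=42: (idle)
t=43: (idle)
t=44: (idle)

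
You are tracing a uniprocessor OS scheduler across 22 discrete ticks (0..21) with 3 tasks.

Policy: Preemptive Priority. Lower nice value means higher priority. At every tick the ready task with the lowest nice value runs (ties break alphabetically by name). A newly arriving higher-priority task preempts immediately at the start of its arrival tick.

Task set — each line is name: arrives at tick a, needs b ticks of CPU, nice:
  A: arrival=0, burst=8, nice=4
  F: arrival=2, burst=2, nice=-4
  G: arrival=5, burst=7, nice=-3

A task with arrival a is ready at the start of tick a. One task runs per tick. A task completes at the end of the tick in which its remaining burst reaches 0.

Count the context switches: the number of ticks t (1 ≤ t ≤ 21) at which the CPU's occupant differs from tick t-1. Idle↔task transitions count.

t=0: ready={A} → run A
t=1: ready={A} → run A
t=2: ready={A,F} → run F
t=3: ready={A,F} → run F
t=4: ready={A} → run A
t=5: ready={A,G} → run G
t=6: ready={A,G} → run G
t=7: ready={A,G} → run G
t=8: ready={A,G} → run G
t=9: ready={A,G} → run G
t=10: ready={A,G} → run G
t=11: ready={A,G} → run G
t=12: ready={A} → run A
t=13: ready={A} → run A
t=14: ready={A} → run A
t=15: ready={A} → run A
t=16: ready={A} → run A
t=17: (idle)
t=18: (idle)
t=19: (idle)
t=20: (idle)
t=21: (idle)

context switches = 5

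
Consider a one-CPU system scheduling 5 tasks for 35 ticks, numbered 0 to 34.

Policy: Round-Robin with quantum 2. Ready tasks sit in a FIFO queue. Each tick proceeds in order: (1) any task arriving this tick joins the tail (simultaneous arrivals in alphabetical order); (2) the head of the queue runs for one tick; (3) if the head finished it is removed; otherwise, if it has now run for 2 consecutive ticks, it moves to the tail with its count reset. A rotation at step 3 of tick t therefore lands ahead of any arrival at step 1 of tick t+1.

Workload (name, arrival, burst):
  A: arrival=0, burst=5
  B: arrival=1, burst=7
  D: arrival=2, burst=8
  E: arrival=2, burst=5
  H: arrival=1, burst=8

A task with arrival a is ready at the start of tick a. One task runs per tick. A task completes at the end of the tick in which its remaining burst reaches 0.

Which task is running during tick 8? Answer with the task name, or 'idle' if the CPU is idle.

running at tick 8 = D

t=0: queue=[A] q_used=0 → run A
t=1: queue=[A,B,H] q_used=1 → run A
t=2: queue=[B,H,A,D,E] q_used=0 → run B
t=3: queue=[B,H,A,D,E] q_used=1 → run B
t=4: queue=[H,A,D,E,B] q_used=0 → run H
t=5: queue=[H,A,D,E,B] q_used=1 → run H
t=6: queue=[A,D,E,B,H] q_used=0 → run A
t=7: queue=[A,D,E,B,H] q_used=1 → run A
t=8: queue=[D,E,B,H,A] q_used=0 → run D
t=9: queue=[D,E,B,H,A] q_used=1 → run D
t=10: queue=[E,B,H,A,D] q_used=0 → run E
t=11: queue=[E,B,H,A,D] q_used=1 → run E
t=12: queue=[B,H,A,D,E] q_used=0 → run B
t=13: queue=[B,H,A,D,E] q_used=1 → run B
t=14: queue=[H,A,D,E,B] q_used=0 → run H
t=15: queue=[H,A,D,E,B] q_used=1 → run H
t=16: queue=[A,D,E,B,H] q_used=0 → run A
t=17: queue=[D,E,B,H] q_used=0 → run D
t=18: queue=[D,E,B,H] q_used=1 → run D
t=19: queue=[E,B,H,D] q_used=0 → run E
t=20: queue=[E,B,H,D] q_used=1 → run E
t=21: queue=[B,H,D,E] q_used=0 → run B
t=22: queue=[B,H,D,E] q_used=1 → run B
t=23: queue=[H,D,E,B] q_used=0 → run H
t=24: queue=[H,D,E,B] q_used=1 → run H
t=25: queue=[D,E,B,H] q_used=0 → run D
t=26: queue=[D,E,B,H] q_used=1 → run D
t=27: queue=[E,B,H,D] q_used=0 → run E
t=28: queue=[B,H,D] q_used=0 → run B
t=29: queue=[H,D] q_used=0 → run H
t=30: queue=[H,D] q_used=1 → run H
t=31: queue=[D] q_used=0 → run D
t=32: queue=[D] q_used=1 → run D
t=33: (idle)
t=34: (idle)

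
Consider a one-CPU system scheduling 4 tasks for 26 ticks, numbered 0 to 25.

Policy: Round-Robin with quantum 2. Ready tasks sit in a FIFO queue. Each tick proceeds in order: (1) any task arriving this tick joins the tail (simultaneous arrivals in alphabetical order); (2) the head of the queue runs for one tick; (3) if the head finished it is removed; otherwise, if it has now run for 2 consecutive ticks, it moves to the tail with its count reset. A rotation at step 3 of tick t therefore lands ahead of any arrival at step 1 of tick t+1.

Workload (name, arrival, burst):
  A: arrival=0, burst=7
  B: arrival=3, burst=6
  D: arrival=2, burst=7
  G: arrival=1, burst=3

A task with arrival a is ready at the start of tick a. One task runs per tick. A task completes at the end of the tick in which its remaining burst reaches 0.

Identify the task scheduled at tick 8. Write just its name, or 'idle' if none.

running at tick 8 = B

t=0: queue=[A] q_used=0 → run A
t=1: queue=[A,G] q_used=1 → run A
t=2: queue=[G,A,D] q_used=0 → run G
t=3: queue=[G,A,D,B] q_used=1 → run G
t=4: queue=[A,D,B,G] q_used=0 → run A
t=5: queue=[A,D,B,G] q_used=1 → run A
t=6: queue=[D,B,G,A] q_used=0 → run D
t=7: queue=[D,B,G,A] q_used=1 → run D
t=8: queue=[B,G,A,D] q_used=0 → run B
t=9: queue=[B,G,A,D] q_used=1 → run B
t=10: queue=[G,A,D,B] q_used=0 → run G
t=11: queue=[A,D,B] q_used=0 → run A
t=12: queue=[A,D,B] q_used=1 → run A
t=13: queue=[D,B,A] q_used=0 → run D
t=14: queue=[D,B,A] q_used=1 → run D
t=15: queue=[B,A,D] q_used=0 → run B
t=16: queue=[B,A,D] q_used=1 → run B
t=17: queue=[A,D,B] q_used=0 → run A
t=18: queue=[D,B] q_used=0 → run D
t=19: queue=[D,B] q_used=1 → run D
t=20: queue=[B,D] q_used=0 → run B
t=21: queue=[B,D] q_used=1 → run B
t=22: queue=[D] q_used=0 → run D
t=23: (idle)
t=24: (idle)
t=25: (idle)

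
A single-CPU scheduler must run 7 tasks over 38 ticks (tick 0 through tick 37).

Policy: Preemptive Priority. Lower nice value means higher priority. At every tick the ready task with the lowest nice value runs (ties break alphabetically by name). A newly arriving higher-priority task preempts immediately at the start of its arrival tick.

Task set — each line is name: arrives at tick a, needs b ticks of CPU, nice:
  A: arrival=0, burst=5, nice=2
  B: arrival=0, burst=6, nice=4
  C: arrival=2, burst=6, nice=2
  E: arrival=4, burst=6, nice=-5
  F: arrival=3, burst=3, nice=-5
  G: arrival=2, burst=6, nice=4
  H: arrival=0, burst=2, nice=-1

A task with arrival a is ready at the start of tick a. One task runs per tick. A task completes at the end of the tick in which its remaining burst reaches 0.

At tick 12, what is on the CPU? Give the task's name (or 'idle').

running at tick 12 = A

t=0: ready={A,B,H} → run H
t=1: ready={A,B,H} → run H
t=2: ready={A,B,C,G} → run A
t=3: ready={A,B,C,F,G} → run F
t=4: ready={A,B,C,E,F,G} → run E
t=5: ready={A,B,C,E,F,G} → run E
t=6: ready={A,B,C,E,F,G} → run E
t=7: ready={A,B,C,E,F,G} → run E
t=8: ready={A,B,C,E,F,G} → run E
t=9: ready={A,B,C,E,F,G} → run E
t=10: ready={A,B,C,F,G} → run F
t=11: ready={A,B,C,F,G} → run F
t=12: ready={A,B,C,G} → run A
t=13: ready={A,B,C,G} → run A
t=14: ready={A,B,C,G} → run A
t=15: ready={A,B,C,G} → run A
t=16: ready={B,C,G} → run C
t=17: ready={B,C,G} → run C
t=18: ready={B,C,G} → run C
t=19: ready={B,C,G} → run C
t=20: ready={B,C,G} → run C
t=21: ready={B,C,G} → run C
t=22: ready={B,G} → run B
t=23: ready={B,G} → run B
t=24: ready={B,G} → run B
t=25: ready={B,G} → run B
t=26: ready={B,G} → run B
t=27: ready={B,G} → run B
t=28: ready={G} → run G
t=29: ready={G} → run G
t=30: ready={G} → run G
t=31: ready={G} → run G
t=32: ready={G} → run G
t=33: ready={G} → run G
t=34: (idle)
t=35: (idle)
t=36: (idle)
t=37: (idle)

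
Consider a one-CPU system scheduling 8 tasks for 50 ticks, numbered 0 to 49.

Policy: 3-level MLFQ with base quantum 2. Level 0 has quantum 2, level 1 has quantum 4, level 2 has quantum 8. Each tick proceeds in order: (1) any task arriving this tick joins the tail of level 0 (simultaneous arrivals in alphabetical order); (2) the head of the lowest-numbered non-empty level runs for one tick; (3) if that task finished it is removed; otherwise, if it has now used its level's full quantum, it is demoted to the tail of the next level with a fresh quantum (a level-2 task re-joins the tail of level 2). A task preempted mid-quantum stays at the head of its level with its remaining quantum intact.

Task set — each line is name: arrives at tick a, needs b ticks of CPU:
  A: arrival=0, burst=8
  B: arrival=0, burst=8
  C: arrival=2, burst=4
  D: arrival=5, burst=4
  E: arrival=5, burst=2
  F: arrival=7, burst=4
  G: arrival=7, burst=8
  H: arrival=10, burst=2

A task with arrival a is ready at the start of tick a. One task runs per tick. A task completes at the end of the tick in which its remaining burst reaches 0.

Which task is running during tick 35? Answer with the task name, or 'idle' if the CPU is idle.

running at tick 35 = A

t=0: L0/L1/L2 = AB/-/- → run A
t=1: L0/L1/L2 = AB/-/- → run A
t=2: L0/L1/L2 = BC/A/- → run B
t=3: L0/L1/L2 = BC/A/- → run B
t=4: L0/L1/L2 = C/AB/- → run C
t=5: L0/L1/L2 = CDE/AB/- → run C
t=6: L0/L1/L2 = DE/ABC/- → run D
t=7: L0/L1/L2 = DEFG/ABC/- → run D
t=8: L0/L1/L2 = EFG/ABCD/- → run E
t=9: L0/L1/L2 = EFG/ABCD/- → run E
t=10: L0/L1/L2 = FGH/ABCD/- → run F
t=11: L0/L1/L2 = FGH/ABCD/- → run F
t=12: L0/L1/L2 = GH/ABCDF/- → run G
t=13: L0/L1/L2 = GH/ABCDF/- → run G
t=14: L0/L1/L2 = H/ABCDFG/- → run H
t=15: L0/L1/L2 = H/ABCDFG/- → run H
t=16: L0/L1/L2 = -/ABCDFG/- → run A
t=17: L0/L1/L2 = -/ABCDFG/- → run A
t=18: L0/L1/L2 = -/ABCDFG/- → run A
t=19: L0/L1/L2 = -/ABCDFG/- → run A
t=20: L0/L1/L2 = -/BCDFG/A → run B
t=21: L0/L1/L2 = -/BCDFG/A → run B
t=22: L0/L1/L2 = -/BCDFG/A → run B
t=23: L0/L1/L2 = -/BCDFG/A → run B
t=24: L0/L1/L2 = -/CDFG/AB → run C
t=25: L0/L1/L2 = -/CDFG/AB → run C
t=26: L0/L1/L2 = -/DFG/AB → run D
t=27: L0/L1/L2 = -/DFG/AB → run D
t=28: L0/L1/L2 = -/FG/AB → run F
t=29: L0/L1/L2 = -/FG/AB → run F
t=30: L0/L1/L2 = -/G/AB → run G
t=31: L0/L1/L2 = -/G/AB → run G
t=32: L0/L1/L2 = -/G/AB → run G
t=33: L0/L1/L2 = -/G/AB → run G
t=34: L0/L1/L2 = -/-/ABG → run A
t=35: L0/L1/L2 = -/-/ABG → run A
t=36: L0/L1/L2 = -/-/BG → run B
t=37: L0/L1/L2 = -/-/BG → run B
t=38: L0/L1/L2 = -/-/G → run G
t=39: L0/L1/L2 = -/-/G → run G
t=40: (idle)
t=41: (idle)
t=42: (idle)
t=43: (idle)
t=44: (idle)
t=45: (idle)
t=46: (idle)
t=47: (idle)
t=48: (idle)
t=49: (idle)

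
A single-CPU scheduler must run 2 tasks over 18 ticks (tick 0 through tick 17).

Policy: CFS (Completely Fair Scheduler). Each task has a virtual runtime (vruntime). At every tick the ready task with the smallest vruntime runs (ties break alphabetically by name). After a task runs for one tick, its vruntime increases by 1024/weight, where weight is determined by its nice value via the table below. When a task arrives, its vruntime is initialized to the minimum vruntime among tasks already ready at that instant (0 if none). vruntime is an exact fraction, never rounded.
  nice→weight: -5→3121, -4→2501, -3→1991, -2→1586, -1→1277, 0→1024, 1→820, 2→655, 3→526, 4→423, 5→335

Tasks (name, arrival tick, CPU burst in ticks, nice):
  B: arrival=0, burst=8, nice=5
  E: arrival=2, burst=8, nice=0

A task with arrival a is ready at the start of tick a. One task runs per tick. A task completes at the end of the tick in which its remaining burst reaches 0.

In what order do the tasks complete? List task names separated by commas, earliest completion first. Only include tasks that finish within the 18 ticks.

t=0: vr[B=0] → run B
t=1: vr[B=1024/335] → run B
t=2: vr[B=2048/335 E=2048/335] → run B
t=3: vr[B=3072/335 E=2048/335] → run E
t=4: vr[B=3072/335 E=2383/335] → run E
t=5: vr[B=3072/335 E=2718/335] → run E
t=6: vr[B=3072/335 E=3053/335] → run E
t=7: vr[B=3072/335 E=3388/335] → run B
t=8: vr[B=4096/335 E=3388/335] → run E
t=9: vr[B=4096/335 E=3723/335] → run E
t=10: vr[B=4096/335 E=4058/335] → run E
t=11: vr[B=4096/335 E=4393/335] → run B
t=12: vr[B=1024/67 E=4393/335] → run E
t=13: vr[B=1024/67] → run B
t=14: vr[B=6144/335] → run B
t=15: vr[B=7168/335] → run B
t=16: (idle)
t=17: (idle)

completion order = E, B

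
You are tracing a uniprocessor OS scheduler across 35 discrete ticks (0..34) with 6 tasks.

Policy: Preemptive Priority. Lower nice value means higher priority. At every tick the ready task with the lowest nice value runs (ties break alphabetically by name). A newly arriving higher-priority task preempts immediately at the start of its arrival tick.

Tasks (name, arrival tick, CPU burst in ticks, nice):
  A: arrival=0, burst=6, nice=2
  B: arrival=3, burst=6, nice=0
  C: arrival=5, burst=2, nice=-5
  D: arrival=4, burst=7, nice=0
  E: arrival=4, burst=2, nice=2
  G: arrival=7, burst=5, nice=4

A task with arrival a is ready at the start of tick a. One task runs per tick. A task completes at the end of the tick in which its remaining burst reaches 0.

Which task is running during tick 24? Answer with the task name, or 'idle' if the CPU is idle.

running at tick 24 = G

t=0: ready={A} → run A
t=1: ready={A} → run A
t=2: ready={A} → run A
t=3: ready={A,B} → run B
t=4: ready={A,B,D,E} → run B
t=5: ready={A,B,C,D,E} → run C
t=6: ready={A,B,C,D,E} → run C
t=7: ready={A,B,D,E,G} → run B
t=8: ready={A,B,D,E,G} → run B
t=9: ready={A,B,D,E,G} → run B
t=10: ready={A,B,D,E,G} → run B
t=11: ready={A,D,E,G} → run D
t=12: ready={A,D,E,G} → run D
t=13: ready={A,D,E,G} → run D
t=14: ready={A,D,E,G} → run D
t=15: ready={A,D,E,G} → run D
t=16: ready={A,D,E,G} → run D
t=17: ready={A,D,E,G} → run D
t=18: ready={A,E,G} → run A
t=19: ready={A,E,G} → run A
t=20: ready={A,E,G} → run A
t=21: ready={E,G} → run E
t=22: ready={E,G} → run E
t=23: ready={G} → run G
t=24: ready={G} → run G
t=25: ready={G} → run G
t=26: ready={G} → run G
t=27: ready={G} → run G
t=28: (idle)
t=29: (idle)
t=30: (idle)
t=31: (idle)
t=32: (idle)
t=33: (idle)
t=34: (idle)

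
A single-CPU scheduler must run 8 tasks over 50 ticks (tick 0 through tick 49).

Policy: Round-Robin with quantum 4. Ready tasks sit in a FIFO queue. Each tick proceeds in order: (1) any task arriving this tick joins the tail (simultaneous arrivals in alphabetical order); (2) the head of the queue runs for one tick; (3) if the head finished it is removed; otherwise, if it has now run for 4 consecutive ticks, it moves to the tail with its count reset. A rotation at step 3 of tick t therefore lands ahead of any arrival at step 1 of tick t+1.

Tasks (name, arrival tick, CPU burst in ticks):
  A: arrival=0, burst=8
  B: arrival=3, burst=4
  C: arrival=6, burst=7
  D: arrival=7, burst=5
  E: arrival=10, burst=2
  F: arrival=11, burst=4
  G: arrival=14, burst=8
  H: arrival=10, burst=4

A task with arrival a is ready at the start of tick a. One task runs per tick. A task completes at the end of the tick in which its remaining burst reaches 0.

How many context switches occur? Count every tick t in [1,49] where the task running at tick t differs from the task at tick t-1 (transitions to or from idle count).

t=0: queue=[A] q_used=0 → run A
t=1: queue=[A] q_used=1 → run A
t=2: queue=[A] q_used=2 → run A
t=3: queue=[A,B] q_used=3 → run A
t=4: queue=[B,A] q_used=0 → run B
t=5: queue=[B,A] q_used=1 → run B
t=6: queue=[B,A,C] q_used=2 → run B
t=7: queue=[B,A,C,D] q_used=3 → run B
t=8: queue=[A,C,D] q_used=0 → run A
t=9: queue=[A,C,D] q_used=1 → run A
t=10: queue=[A,C,D,E,H] q_used=2 → run A
t=11: queue=[A,C,D,E,H,F] q_used=3 → run A
t=12: queue=[C,D,E,H,F] q_used=0 → run C
t=13: queue=[C,D,E,H,F] q_used=1 → run C
t=14: queue=[C,D,E,H,F,G] q_used=2 → run C
t=15: queue=[C,D,E,H,F,G] q_used=3 → run C
t=16: queue=[D,E,H,F,G,C] q_used=0 → run D
t=17: queue=[D,E,H,F,G,C] q_used=1 → run D
t=18: queue=[D,E,H,F,G,C] q_used=2 → run D
t=19: queue=[D,E,H,F,G,C] q_used=3 → run D
t=20: queue=[E,H,F,G,C,D] q_used=0 → run E
t=21: queue=[E,H,F,G,C,D] q_used=1 → run E
t=22: queue=[H,F,G,C,D] q_used=0 → run H
t=23: queue=[H,F,G,C,D] q_used=1 → run H
t=24: queue=[H,F,G,C,D] q_used=2 → run H
t=25: queue=[H,F,G,C,D] q_used=3 → run H
t=26: queue=[F,G,C,D] q_used=0 → run F
t=27: queue=[F,G,C,D] q_used=1 → run F
t=28: queue=[F,G,C,D] q_used=2 → run F
t=29: queue=[F,G,C,D] q_used=3 → run F
t=30: queue=[G,C,D] q_used=0 → run G
t=31: queue=[G,C,D] q_used=1 → run G
t=32: queue=[G,C,D] q_used=2 → run G
t=33: queue=[G,C,D] q_used=3 → run G
t=34: queue=[C,D,G] q_used=0 → run C
t=35: queue=[C,D,G] q_used=1 → run C
t=36: queue=[C,D,G] q_used=2 → run C
t=37: queue=[D,G] q_used=0 → run D
t=38: queue=[G] q_used=0 → run G
t=39: queue=[G] q_used=1 → run G
t=40: queue=[G] q_used=2 → run G
t=41: queue=[G] q_used=3 → run G
t=42: (idle)
t=43: (idle)
t=44: (idle)
t=45: (idle)
t=46: (idle)
t=47: (idle)
t=48: (idle)
t=49: (idle)

context switches = 12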